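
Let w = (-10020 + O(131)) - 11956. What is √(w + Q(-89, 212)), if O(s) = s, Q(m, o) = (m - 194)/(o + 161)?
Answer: 2*I*√759844641/373 ≈ 147.8*I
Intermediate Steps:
Q(m, o) = (-194 + m)/(161 + o)
w = -21845 (w = (-10020 + 131) - 11956 = -9889 - 11956 = -21845)
√(w + Q(-89, 212)) = √(-21845 + (-194 - 89)/(161 + 212)) = √(-21845 - 283/373) = √(-8148468/373) = 2*I*√759844641/373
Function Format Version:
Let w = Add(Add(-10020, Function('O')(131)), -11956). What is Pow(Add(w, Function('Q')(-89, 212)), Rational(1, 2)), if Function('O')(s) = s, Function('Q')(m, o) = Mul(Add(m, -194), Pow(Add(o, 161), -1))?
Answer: Mul(Rational(2, 373), I, Pow(759844641, Rational(1, 2))) ≈ Mul(147.80, I)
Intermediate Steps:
Function('Q')(m, o) = Mul(Pow(Add(161, o), -1), Add(-194, m)) (Function('Q')(m, o) = Mul(Add(-194, m), Pow(Add(161, o), -1)) = Mul(Pow(Add(161, o), -1), Add(-194, m)))
w = -21845 (w = Add(Add(-10020, 131), -11956) = Add(-9889, -11956) = -21845)
Pow(Add(w, Function('Q')(-89, 212)), Rational(1, 2)) = Pow(Add(-21845, Mul(Pow(Add(161, 212), -1), Add(-194, -89))), Rational(1, 2)) = Pow(Add(-21845, Mul(Pow(373, -1), -283)), Rational(1, 2)) = Pow(Add(-21845, Mul(Rational(1, 373), -283)), Rational(1, 2)) = Pow(Add(-21845, Rational(-283, 373)), Rational(1, 2)) = Pow(Rational(-8148468, 373), Rational(1, 2)) = Mul(Rational(2, 373), I, Pow(759844641, Rational(1, 2)))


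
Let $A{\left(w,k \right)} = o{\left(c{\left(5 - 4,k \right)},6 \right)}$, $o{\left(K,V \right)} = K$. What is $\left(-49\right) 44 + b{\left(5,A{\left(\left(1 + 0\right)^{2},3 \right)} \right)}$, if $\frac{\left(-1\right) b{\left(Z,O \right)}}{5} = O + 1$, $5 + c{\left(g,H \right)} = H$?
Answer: $-2151$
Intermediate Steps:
$c{\left(g,H \right)} = -5 + H$
$A{\left(w,k \right)} = -5 + k$
$b{\left(Z,O \right)} = -5 - 5 O$ ($b{\left(Z,O \right)} = - 5 \left(O + 1\right) = - 5 \left(1 + O\right) = -5 - 5 O$)
$\left(-49\right) 44 + b{\left(5,A{\left(\left(1 + 0\right)^{2},3 \right)} \right)} = \left(-49\right) 44 - \left(5 + 5 \left(-5 + 3\right)\right) = -2156 - -5 = -2156 + \left(-5 + 10\right) = -2156 + 5 = -2151$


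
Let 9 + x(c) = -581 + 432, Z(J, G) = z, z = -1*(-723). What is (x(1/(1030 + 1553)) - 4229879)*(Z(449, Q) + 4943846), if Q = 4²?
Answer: -20915709819053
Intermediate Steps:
Q = 16
z = 723
Z(J, G) = 723
x(c) = -158 (x(c) = -9 + (-581 + 432) = -9 - 149 = -158)
(x(1/(1030 + 1553)) - 4229879)*(Z(449, Q) + 4943846) = (-158 - 4229879)*(723 + 4943846) = -4230037*4944569 = -20915709819053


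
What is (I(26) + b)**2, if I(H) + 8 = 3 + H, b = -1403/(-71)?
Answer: 8375236/5041 ≈ 1661.4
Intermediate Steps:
b = 1403/71 (b = -1403*(-1/71) = 1403/71 ≈ 19.761)
I(H) = -5 + H (I(H) = -8 + (3 + H) = -5 + H)
(I(26) + b)**2 = ((-5 + 26) + 1403/71)**2 = (21 + 1403/71)**2 = (2894/71)**2 = 8375236/5041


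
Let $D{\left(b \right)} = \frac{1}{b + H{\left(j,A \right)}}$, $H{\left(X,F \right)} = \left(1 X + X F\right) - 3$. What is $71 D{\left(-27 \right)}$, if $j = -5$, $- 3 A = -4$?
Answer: $- \frac{213}{125} \approx -1.704$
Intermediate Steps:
$A = \frac{4}{3}$ ($A = \left(- \frac{1}{3}\right) \left(-4\right) = \frac{4}{3} \approx 1.3333$)
$H{\left(X,F \right)} = -3 + X + F X$ ($H{\left(X,F \right)} = \left(X + F X\right) - 3 = -3 + X + F X$)
$D{\left(b \right)} = \frac{1}{- \frac{44}{3} + b}$ ($D{\left(b \right)} = \frac{1}{b - \frac{44}{3}} = \frac{1}{- \frac{44}{3} + b}$)
$71 D{\left(-27 \right)} = 71 \frac{3}{-44 + 3 \left(-27\right)} = 71 \frac{3}{-44 - 81} = 71 \frac{3}{-125} = 71 \cdot 3 \left(- \frac{1}{125}\right) = 71 \left(- \frac{3}{125}\right) = - \frac{213}{125}$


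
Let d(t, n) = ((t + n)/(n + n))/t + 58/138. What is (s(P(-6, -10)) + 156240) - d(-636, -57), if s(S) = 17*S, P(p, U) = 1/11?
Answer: 955337043227/6114504 ≈ 1.5624e+5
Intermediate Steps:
P(p, U) = 1/11
d(t, n) = 29/69 + (n + t)/(2*n*t) (d(t, n) = ((n + t)/((2*n)))/t + 58*(1/138) = ((n + t)*(1/(2*n)))/t + 29/69 = ((n + t)/(2*n))/t + 29/69 = (n + t)/(2*n*t) + 29/69 = 29/69 + (n + t)/(2*n*t))
(s(P(-6, -10)) + 156240) - d(-636, -57) = (17*(1/11) + 156240) - (29/69 + (½)/(-57) + (½)/(-636)) = (17/11 + 156240) - (29/69 + (½)*(-1/57) + (½)*(-1/636)) = 1718657/11 - (29/69 - 1/114 - 1/1272) = 1718657/11 - 1*228311/555864 = 1718657/11 - 228311/555864 = 955337043227/6114504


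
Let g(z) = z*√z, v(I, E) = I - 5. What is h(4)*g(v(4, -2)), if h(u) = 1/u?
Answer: -I/4 ≈ -0.25*I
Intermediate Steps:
v(I, E) = -5 + I
g(z) = z^(3/2)
h(u) = 1/u
h(4)*g(v(4, -2)) = (-5 + 4)^(3/2)/4 = (-1)^(3/2)/4 = (-I)/4 = -I/4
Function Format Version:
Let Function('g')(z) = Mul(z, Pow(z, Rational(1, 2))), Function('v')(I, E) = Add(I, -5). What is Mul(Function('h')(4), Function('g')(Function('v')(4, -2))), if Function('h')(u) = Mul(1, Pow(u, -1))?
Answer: Mul(Rational(-1, 4), I) ≈ Mul(-0.25000, I)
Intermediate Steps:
Function('v')(I, E) = Add(-5, I)
Function('g')(z) = Pow(z, Rational(3, 2))
Function('h')(u) = Pow(u, -1)
Mul(Function('h')(4), Function('g')(Function('v')(4, -2))) = Mul(Pow(4, -1), Pow(Add(-5, 4), Rational(3, 2))) = Mul(Rational(1, 4), Pow(-1, Rational(3, 2))) = Mul(Rational(1, 4), Mul(-1, I)) = Mul(Rational(-1, 4), I)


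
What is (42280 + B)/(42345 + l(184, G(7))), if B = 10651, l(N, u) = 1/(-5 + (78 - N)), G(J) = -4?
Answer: 5875341/4700294 ≈ 1.2500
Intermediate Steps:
l(N, u) = 1/(73 - N)
(42280 + B)/(42345 + l(184, G(7))) = (42280 + 10651)/(42345 - 1/(-73 + 184)) = 52931/(42345 - 1/111) = 52931/(4700294/111) = 52931*(111/4700294) = 5875341/4700294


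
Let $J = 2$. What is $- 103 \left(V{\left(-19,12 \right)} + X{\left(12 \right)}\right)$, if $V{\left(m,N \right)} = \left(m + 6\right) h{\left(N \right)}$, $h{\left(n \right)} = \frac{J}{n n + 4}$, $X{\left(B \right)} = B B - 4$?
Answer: $- \frac{1065741}{74} \approx -14402.0$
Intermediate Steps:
$X{\left(B \right)} = -4 + B^{2}$ ($X{\left(B \right)} = B^{2} - 4 = -4 + B^{2}$)
$h{\left(n \right)} = \frac{2}{4 + n^{2}}$ ($h{\left(n \right)} = \frac{2}{n n + 4} = \frac{2}{n^{2} + 4} = \frac{2}{4 + n^{2}}$)
$V{\left(m,N \right)} = \frac{2 \left(6 + m\right)}{4 + N^{2}}$ ($V{\left(m,N \right)} = \left(m + 6\right) \frac{2}{4 + N^{2}} = \left(6 + m\right) \frac{2}{4 + N^{2}} = \frac{2 \left(6 + m\right)}{4 + N^{2}}$)
$- 103 \left(V{\left(-19,12 \right)} + X{\left(12 \right)}\right) = - 103 \left(\frac{2 \left(6 - 19\right)}{4 + 12^{2}} - \left(4 - 12^{2}\right)\right) = - 103 \left(2 \frac{1}{4 + 144} \left(-13\right) + \left(-4 + 144\right)\right) = - 103 \left(2 \cdot \frac{1}{148} \left(-13\right) + 140\right) = - 103 \left(- \frac{13}{74} + 140\right) = \left(-103\right) \frac{10347}{74} = - \frac{1065741}{74}$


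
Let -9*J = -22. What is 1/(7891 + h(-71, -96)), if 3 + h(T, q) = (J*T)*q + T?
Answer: 3/73435 ≈ 4.0852e-5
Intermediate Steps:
J = 22/9 (J = -1/9*(-22) = 22/9 ≈ 2.4444)
h(T, q) = -3 + T + 22*T*q/9 (h(T, q) = -3 + ((22*T/9)*q + T) = -3 + (22*T*q/9 + T) = -3 + (T + 22*T*q/9) = -3 + T + 22*T*q/9)
1/(7891 + h(-71, -96)) = 1/(7891 + (-3 - 71 + (22/9)*(-71)*(-96))) = 1/(7891 + (-3 - 71 + 49984/3)) = 1/(7891 + 49762/3) = 1/(73435/3) = 3/73435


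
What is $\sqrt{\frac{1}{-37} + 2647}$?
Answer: $\frac{3 \sqrt{402634}}{37} \approx 51.449$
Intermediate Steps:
$\sqrt{\frac{1}{-37} + 2647} = \sqrt{- \frac{1}{37} + 2647} = \sqrt{\frac{97938}{37}} = \frac{3 \sqrt{402634}}{37}$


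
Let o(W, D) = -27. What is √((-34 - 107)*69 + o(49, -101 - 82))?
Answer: 6*I*√271 ≈ 98.772*I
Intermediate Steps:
√((-34 - 107)*69 + o(49, -101 - 82)) = √((-34 - 107)*69 - 27) = √(-141*69 - 27) = √(-9729 - 27) = √(-9756) = 6*I*√271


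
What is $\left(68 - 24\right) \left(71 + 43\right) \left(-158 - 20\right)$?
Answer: $-892848$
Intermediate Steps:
$\left(68 - 24\right) \left(71 + 43\right) \left(-158 - 20\right) = 44 \cdot 114 \left(-178\right) = 5016 \left(-178\right) = -892848$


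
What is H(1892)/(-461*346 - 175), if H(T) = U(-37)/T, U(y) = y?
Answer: 37/302116452 ≈ 1.2247e-7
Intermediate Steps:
H(T) = -37/T
H(1892)/(-461*346 - 175) = (-37/1892)/(-461*346 - 175) = (-37*1/1892)/(-159506 - 175) = -37/1892/(-159681) = -37/1892*(-1/159681) = 37/302116452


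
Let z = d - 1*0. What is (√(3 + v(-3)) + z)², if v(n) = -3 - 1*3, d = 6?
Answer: (6 + I*√3)² ≈ 33.0 + 20.785*I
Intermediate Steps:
v(n) = -6 (v(n) = -3 - 3 = -6)
z = 6 (z = 6 - 1*0 = 6 + 0 = 6)
(√(3 + v(-3)) + z)² = (√(3 - 6) + 6)² = (√(-3) + 6)² = (I*√3 + 6)² = (6 + I*√3)²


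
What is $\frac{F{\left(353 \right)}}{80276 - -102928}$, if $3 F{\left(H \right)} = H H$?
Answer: $\frac{124609}{549612} \approx 0.22672$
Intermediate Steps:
$F{\left(H \right)} = \frac{H^{2}}{3}$ ($F{\left(H \right)} = \frac{H H}{3} = \frac{H^{2}}{3}$)
$\frac{F{\left(353 \right)}}{80276 - -102928} = \frac{\frac{1}{3} \cdot 353^{2}}{80276 - -102928} = \frac{\frac{1}{3} \cdot 124609}{80276 + 102928} = \frac{124609}{3 \cdot 183204} = \frac{124609}{3} \cdot \frac{1}{183204} = \frac{124609}{549612}$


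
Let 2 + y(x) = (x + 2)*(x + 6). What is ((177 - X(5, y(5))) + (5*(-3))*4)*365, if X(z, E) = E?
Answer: 15330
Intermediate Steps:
y(x) = -2 + (2 + x)*(6 + x) (y(x) = -2 + (x + 2)*(x + 6) = -2 + (2 + x)*(6 + x))
((177 - X(5, y(5))) + (5*(-3))*4)*365 = ((177 - (10 + 5² + 8*5)) + (5*(-3))*4)*365 = ((177 - (10 + 25 + 40)) - 15*4)*365 = ((177 - 1*75) - 60)*365 = ((177 - 75) - 60)*365 = (102 - 60)*365 = 42*365 = 15330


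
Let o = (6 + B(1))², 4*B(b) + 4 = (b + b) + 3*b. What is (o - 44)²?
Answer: 6241/256 ≈ 24.379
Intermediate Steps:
B(b) = -1 + 5*b/4 (B(b) = -1 + ((b + b) + 3*b)/4 = -1 + (2*b + 3*b)/4 = -1 + (5*b)/4 = -1 + 5*b/4)
o = 625/16 (o = (6 + (-1 + (5/4)*1))² = (6 + (-1 + 5/4))² = (6 + ¼)² = (25/4)² = 625/16 ≈ 39.063)
(o - 44)² = (625/16 - 44)² = (-79/16)² = 6241/256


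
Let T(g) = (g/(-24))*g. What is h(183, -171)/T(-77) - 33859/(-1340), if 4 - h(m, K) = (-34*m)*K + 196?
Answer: 4917706093/1134980 ≈ 4332.9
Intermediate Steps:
T(g) = -g**2/24 (T(g) = (g*(-1/24))*g = (-g/24)*g = -g**2/24)
h(m, K) = -192 + 34*K*m (h(m, K) = 4 - ((-34*m)*K + 196) = 4 - (-34*K*m + 196) = 4 - (196 - 34*K*m) = 4 + (-196 + 34*K*m) = -192 + 34*K*m)
h(183, -171)/T(-77) - 33859/(-1340) = (-192 + 34*(-171)*183)/((-1/24*(-77)**2)) - 33859/(-1340) = (-192 - 1063962)/((-1/24*5929)) - 33859*(-1/1340) = -1064154/(-5929/24) + 33859/1340 = -1064154*(-24/5929) + 33859/1340 = 3648528/847 + 33859/1340 = 4917706093/1134980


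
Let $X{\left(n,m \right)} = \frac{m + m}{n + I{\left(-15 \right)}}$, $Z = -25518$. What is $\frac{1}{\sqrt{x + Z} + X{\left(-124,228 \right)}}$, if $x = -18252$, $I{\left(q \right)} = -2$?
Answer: $- \frac{798}{9654173} - \frac{441 i \sqrt{43770}}{19308346} \approx -8.2659 \cdot 10^{-5} - 0.0047784 i$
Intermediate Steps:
$X{\left(n,m \right)} = \frac{2 m}{-2 + n}$ ($X{\left(n,m \right)} = \frac{m + m}{n - 2} = \frac{2 m}{-2 + n}$)
$\frac{1}{\sqrt{x + Z} + X{\left(-124,228 \right)}} = \frac{1}{\sqrt{-18252 - 25518} + 2 \cdot 228 \frac{1}{-2 - 124}} = \frac{1}{\sqrt{-43770} + 2 \cdot 228 \frac{1}{-126}} = \frac{1}{i \sqrt{43770} + 2 \cdot 228 \left(- \frac{1}{126}\right)} = \frac{1}{i \sqrt{43770} - \frac{76}{21}} = \frac{1}{- \frac{76}{21} + i \sqrt{43770}}$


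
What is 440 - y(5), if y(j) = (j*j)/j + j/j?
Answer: 434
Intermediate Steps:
y(j) = 1 + j (y(j) = j**2/j + 1 = j + 1 = 1 + j)
440 - y(5) = 440 - (1 + 5) = 440 - 1*6 = 440 - 6 = 434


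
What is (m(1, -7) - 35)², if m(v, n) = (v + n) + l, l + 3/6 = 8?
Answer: 4489/4 ≈ 1122.3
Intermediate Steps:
l = 15/2 (l = -½ + 8 = 15/2 ≈ 7.5000)
m(v, n) = 15/2 + n + v (m(v, n) = (v + n) + 15/2 = (n + v) + 15/2 = 15/2 + n + v)
(m(1, -7) - 35)² = ((15/2 - 7 + 1) - 35)² = (3/2 - 35)² = (-67/2)² = 4489/4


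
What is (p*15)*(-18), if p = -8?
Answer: 2160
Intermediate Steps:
(p*15)*(-18) = -8*15*(-18) = -120*(-18) = 2160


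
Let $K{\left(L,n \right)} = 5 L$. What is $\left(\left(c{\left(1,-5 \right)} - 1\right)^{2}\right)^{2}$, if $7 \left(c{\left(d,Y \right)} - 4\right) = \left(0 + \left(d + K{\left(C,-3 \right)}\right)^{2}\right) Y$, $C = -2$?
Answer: $\frac{21743271936}{2401} \approx 9.0559 \cdot 10^{6}$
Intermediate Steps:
$c{\left(d,Y \right)} = 4 + \frac{Y \left(-10 + d\right)^{2}}{7}$ ($c{\left(d,Y \right)} = 4 + \frac{\left(0 + \left(d + 5 \left(-2\right)\right)^{2}\right) Y}{7} = 4 + \frac{\left(0 + \left(d - 10\right)^{2}\right) Y}{7} = 4 + \frac{\left(0 + \left(-10 + d\right)^{2}\right) Y}{7} = 4 + \frac{\left(-10 + d\right)^{2} Y}{7} = 4 + \frac{Y \left(-10 + d\right)^{2}}{7}$)
$\left(\left(c{\left(1,-5 \right)} - 1\right)^{2}\right)^{2} = \left(\left(\left(4 + \frac{1}{7} \left(-5\right) \left(-10 + 1\right)^{2}\right) - 1\right)^{2}\right)^{2} = \left(\left(\left(4 + \frac{1}{7} \left(-5\right) \left(-9\right)^{2}\right) - 1\right)^{2}\right)^{2} = \left(\left(\left(4 + \frac{1}{7} \left(-5\right) 81\right) - 1\right)^{2}\right)^{2} = \left(\left(\left(4 - \frac{405}{7}\right) - 1\right)^{2}\right)^{2} = \left(\left(- \frac{377}{7} - 1\right)^{2}\right)^{2} = \left(\left(- \frac{384}{7}\right)^{2}\right)^{2} = \left(\frac{147456}{49}\right)^{2} = \frac{21743271936}{2401}$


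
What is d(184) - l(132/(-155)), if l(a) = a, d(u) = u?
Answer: 28652/155 ≈ 184.85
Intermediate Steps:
d(184) - l(132/(-155)) = 184 - 132/(-155) = 184 - 132*(-1)/155 = 184 - 1*(-132/155) = 184 + 132/155 = 28652/155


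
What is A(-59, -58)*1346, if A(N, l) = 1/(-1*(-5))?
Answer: 1346/5 ≈ 269.20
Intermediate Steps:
A(N, l) = ⅕ (A(N, l) = 1/5 = ⅕)
A(-59, -58)*1346 = (⅕)*1346 = 1346/5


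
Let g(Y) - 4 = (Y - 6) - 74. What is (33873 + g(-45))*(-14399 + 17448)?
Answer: 102909848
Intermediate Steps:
g(Y) = -76 + Y (g(Y) = 4 + ((Y - 6) - 74) = 4 + ((-6 + Y) - 74) = 4 + (-80 + Y) = -76 + Y)
(33873 + g(-45))*(-14399 + 17448) = (33873 + (-76 - 45))*(-14399 + 17448) = (33873 - 121)*3049 = 33752*3049 = 102909848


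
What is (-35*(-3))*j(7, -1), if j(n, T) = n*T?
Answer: -735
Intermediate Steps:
j(n, T) = T*n
(-35*(-3))*j(7, -1) = (-35*(-3))*(-1*7) = 105*(-7) = -735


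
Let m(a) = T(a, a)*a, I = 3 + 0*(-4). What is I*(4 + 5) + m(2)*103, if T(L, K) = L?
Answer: 439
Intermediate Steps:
I = 3 (I = 3 + 0 = 3)
m(a) = a**2 (m(a) = a*a = a**2)
I*(4 + 5) + m(2)*103 = 3*(4 + 5) + 2**2*103 = 3*9 + 4*103 = 27 + 412 = 439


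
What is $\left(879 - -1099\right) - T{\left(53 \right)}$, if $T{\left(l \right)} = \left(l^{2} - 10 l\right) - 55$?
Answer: $-246$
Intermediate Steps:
$T{\left(l \right)} = -55 + l^{2} - 10 l$
$\left(879 - -1099\right) - T{\left(53 \right)} = \left(879 - -1099\right) - \left(-55 + 53^{2} - 530\right) = \left(879 + 1099\right) - \left(-55 + 2809 - 530\right) = 1978 - 2224 = -246$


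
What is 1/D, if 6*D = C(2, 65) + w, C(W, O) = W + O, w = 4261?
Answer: 3/2164 ≈ 0.0013863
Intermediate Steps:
C(W, O) = O + W
D = 2164/3 (D = ((65 + 2) + 4261)/6 = (67 + 4261)/6 = (⅙)*4328 = 2164/3 ≈ 721.33)
1/D = 1/(2164/3) = 3/2164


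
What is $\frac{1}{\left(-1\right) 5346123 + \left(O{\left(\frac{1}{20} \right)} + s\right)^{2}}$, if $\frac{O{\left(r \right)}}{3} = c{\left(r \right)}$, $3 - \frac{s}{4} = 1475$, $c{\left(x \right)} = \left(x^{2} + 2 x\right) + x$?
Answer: $\frac{160000}{4690725390289} \approx 3.411 \cdot 10^{-8}$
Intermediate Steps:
$c{\left(x \right)} = x^{2} + 3 x$
$s = -5888$ ($s = 12 - 5900 = -5888$)
$O{\left(r \right)} = 3 r \left(3 + r\right)$
$\frac{1}{\left(-1\right) 5346123 + \left(O{\left(\frac{1}{20} \right)} + s\right)^{2}} = \frac{1}{\left(-1\right) 5346123 + \left(\frac{3 \left(3 + \frac{1}{20}\right)}{20} - 5888\right)^{2}} = \frac{1}{-5346123 + \left(3 \cdot \frac{1}{20} \left(3 + \frac{1}{20}\right) - 5888\right)^{2}} = \frac{1}{-5346123 + \left(3 \cdot \frac{1}{20} \cdot \frac{61}{20} - 5888\right)^{2}} = \frac{1}{-5346123 + \left(\frac{183}{400} - 5888\right)^{2}} = \frac{1}{-5346123 + \left(- \frac{2355017}{400}\right)^{2}} = \frac{1}{-5346123 + \frac{5546105070289}{160000}} = \frac{1}{\frac{4690725390289}{160000}} = \frac{160000}{4690725390289}$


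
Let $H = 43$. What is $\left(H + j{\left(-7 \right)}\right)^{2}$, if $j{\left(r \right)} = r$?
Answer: $1296$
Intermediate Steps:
$\left(H + j{\left(-7 \right)}\right)^{2} = \left(43 - 7\right)^{2} = 36^{2} = 1296$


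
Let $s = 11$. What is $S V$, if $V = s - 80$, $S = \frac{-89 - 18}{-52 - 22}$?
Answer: $- \frac{7383}{74} \approx -99.77$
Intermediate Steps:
$S = \frac{107}{74}$ ($S = - \frac{107}{-74} = \left(-107\right) \left(- \frac{1}{74}\right) = \frac{107}{74} \approx 1.4459$)
$V = -69$ ($V = 11 - 80 = -69$)
$S V = \frac{107}{74} \left(-69\right) = - \frac{7383}{74}$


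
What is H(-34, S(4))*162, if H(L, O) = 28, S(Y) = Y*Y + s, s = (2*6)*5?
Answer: 4536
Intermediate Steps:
s = 60 (s = 12*5 = 60)
S(Y) = 60 + Y² (S(Y) = Y*Y + 60 = Y² + 60 = 60 + Y²)
H(-34, S(4))*162 = 28*162 = 4536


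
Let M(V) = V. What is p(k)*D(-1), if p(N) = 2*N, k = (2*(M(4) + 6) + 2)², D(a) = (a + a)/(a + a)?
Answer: 968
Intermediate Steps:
D(a) = 1 (D(a) = (2*a)/((2*a)) = (2*a)*(1/(2*a)) = 1)
k = 484 (k = (2*(4 + 6) + 2)² = (2*10 + 2)² = (20 + 2)² = 22² = 484)
p(k)*D(-1) = (2*484)*1 = 968*1 = 968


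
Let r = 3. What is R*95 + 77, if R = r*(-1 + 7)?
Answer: 1787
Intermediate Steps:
R = 18 (R = 3*(-1 + 7) = 3*6 = 18)
R*95 + 77 = 18*95 + 77 = 1710 + 77 = 1787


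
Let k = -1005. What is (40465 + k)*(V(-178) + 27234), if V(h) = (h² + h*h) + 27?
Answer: 3576220340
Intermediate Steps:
V(h) = 27 + 2*h² (V(h) = (h² + h²) + 27 = 2*h² + 27 = 27 + 2*h²)
(40465 + k)*(V(-178) + 27234) = (40465 - 1005)*((27 + 2*(-178)²) + 27234) = 39460*((27 + 2*31684) + 27234) = 39460*((27 + 63368) + 27234) = 39460*(63395 + 27234) = 39460*90629 = 3576220340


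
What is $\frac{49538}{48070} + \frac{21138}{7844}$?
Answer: $\frac{351169933}{94265270} \approx 3.7253$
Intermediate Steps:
$\frac{49538}{48070} + \frac{21138}{7844} = 49538 \cdot \frac{1}{48070} + 21138 \cdot \frac{1}{7844} = \frac{24769}{24035} + \frac{10569}{3922} = \frac{351169933}{94265270}$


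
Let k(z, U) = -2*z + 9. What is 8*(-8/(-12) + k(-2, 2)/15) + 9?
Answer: 319/15 ≈ 21.267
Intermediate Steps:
k(z, U) = 9 - 2*z
8*(-8/(-12) + k(-2, 2)/15) + 9 = 8*(-8/(-12) + (9 - 2*(-2))/15) + 9 = 8*(-8*(-1/12) + (9 + 4)*(1/15)) + 9 = 8*(⅔ + 13*(1/15)) + 9 = 8*(⅔ + 13/15) + 9 = 8*(23/15) + 9 = 184/15 + 9 = 319/15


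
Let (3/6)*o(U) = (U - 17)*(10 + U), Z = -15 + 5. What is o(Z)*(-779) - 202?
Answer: -202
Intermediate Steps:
Z = -10
o(U) = 2*(-17 + U)*(10 + U) (o(U) = 2*((U - 17)*(10 + U)) = 2*((-17 + U)*(10 + U)) = 2*(-17 + U)*(10 + U))
o(Z)*(-779) - 202 = (-340 - 14*(-10) + 2*(-10)²)*(-779) - 202 = (-340 + 140 + 2*100)*(-779) - 202 = (-340 + 140 + 200)*(-779) - 202 = 0*(-779) - 202 = 0 - 202 = -202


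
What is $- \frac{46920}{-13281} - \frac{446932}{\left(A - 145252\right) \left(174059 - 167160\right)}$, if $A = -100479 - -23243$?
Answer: $\frac{6002128465911}{1698800060006} \approx 3.5332$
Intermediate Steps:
$A = -77236$ ($A = -100479 + 23243 = -77236$)
$- \frac{46920}{-13281} - \frac{446932}{\left(A - 145252\right) \left(174059 - 167160\right)} = - \frac{46920}{-13281} - \frac{446932}{\left(-77236 - 145252\right) \left(174059 - 167160\right)} = \left(-46920\right) \left(- \frac{1}{13281}\right) - \frac{446932}{\left(-222488\right) 6899} = \frac{15640}{4427} - \frac{446932}{-1534944712} = \frac{15640}{4427} - - \frac{111733}{383736178} = \frac{15640}{4427} + \frac{111733}{383736178} = \frac{6002128465911}{1698800060006}$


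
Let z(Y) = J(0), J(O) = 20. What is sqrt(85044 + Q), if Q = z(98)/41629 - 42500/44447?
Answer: 2*sqrt(430694142683931103831)/142329551 ≈ 291.62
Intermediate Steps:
z(Y) = 20
Q = -1768343560/1850284163 (Q = 20/41629 - 42500/44447 = -1768343560/1850284163 ≈ -0.95571)
sqrt(85044 + Q) = sqrt(85044 - 1768343560/1850284163) = sqrt(157353798014612/1850284163) = 2*sqrt(430694142683931103831)/142329551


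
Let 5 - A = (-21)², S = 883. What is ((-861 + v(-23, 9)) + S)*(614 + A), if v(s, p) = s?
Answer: -178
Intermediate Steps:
A = -436 (A = 5 - 1*(-21)² = 5 - 1*441 = 5 - 441 = -436)
((-861 + v(-23, 9)) + S)*(614 + A) = ((-861 - 23) + 883)*(614 - 436) = (-884 + 883)*178 = -1*178 = -178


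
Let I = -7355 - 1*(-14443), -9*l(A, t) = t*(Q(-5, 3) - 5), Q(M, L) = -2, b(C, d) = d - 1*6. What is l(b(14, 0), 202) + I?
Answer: 65206/9 ≈ 7245.1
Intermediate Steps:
b(C, d) = -6 + d (b(C, d) = d - 6 = -6 + d)
l(A, t) = 7*t/9 (l(A, t) = -t*(-2 - 5)/9 = -t*(-7)/9 = -(-7)*t/9 = 7*t/9)
I = 7088 (I = -7355 + 14443 = 7088)
l(b(14, 0), 202) + I = (7/9)*202 + 7088 = 1414/9 + 7088 = 65206/9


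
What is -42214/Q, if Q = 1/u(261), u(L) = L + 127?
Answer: -16379032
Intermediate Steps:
u(L) = 127 + L
Q = 1/388 (Q = 1/(127 + 261) = 1/388 ≈ 0.0025773)
-42214/Q = -42214/1/388 = -42214*388 = -16379032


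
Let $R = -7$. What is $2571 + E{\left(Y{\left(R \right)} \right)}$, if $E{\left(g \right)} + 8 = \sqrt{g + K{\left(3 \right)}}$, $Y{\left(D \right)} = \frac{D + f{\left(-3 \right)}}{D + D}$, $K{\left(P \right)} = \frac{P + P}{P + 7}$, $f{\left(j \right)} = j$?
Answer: $2563 + \frac{\sqrt{1610}}{35} \approx 2564.1$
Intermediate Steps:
$K{\left(P \right)} = \frac{2 P}{7 + P}$
$Y{\left(D \right)} = \frac{-3 + D}{2 D}$ ($Y{\left(D \right)} = \frac{D - 3}{D + D} = \frac{-3 + D}{2 D}$)
$E{\left(g \right)} = -8 + \sqrt{\frac{3}{5} + g}$ ($E{\left(g \right)} = -8 + \sqrt{g + 2 \cdot 3 \frac{1}{7 + 3}} = -8 + \sqrt{g + 2 \cdot 3 \cdot \frac{1}{10}} = -8 + \sqrt{g + \frac{3}{5}} = -8 + \sqrt{\frac{3}{5} + g}$)
$2571 + E{\left(Y{\left(R \right)} \right)} = 2571 - \left(8 - \frac{\sqrt{15 + 25 \frac{-3 - 7}{2 \left(-7\right)}}}{5}\right) = 2571 - \left(8 - \frac{\sqrt{15 + 25 \cdot \frac{1}{2} \left(- \frac{1}{7}\right) \left(-10\right)}}{5}\right) = 2571 - \left(8 - \frac{\sqrt{15 + 25 \cdot \frac{5}{7}}}{5}\right) = 2571 - \left(8 - \frac{\sqrt{15 + \frac{125}{7}}}{5}\right) = 2571 - \left(8 - \frac{\sqrt{\frac{230}{7}}}{5}\right) = 2571 - \left(8 - \frac{\frac{1}{7} \sqrt{1610}}{5}\right) = 2571 - \left(8 - \frac{\sqrt{1610}}{35}\right) = 2563 + \frac{\sqrt{1610}}{35}$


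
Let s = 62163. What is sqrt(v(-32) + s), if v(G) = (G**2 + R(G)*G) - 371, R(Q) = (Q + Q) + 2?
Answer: 180*sqrt(2) ≈ 254.56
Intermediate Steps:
R(Q) = 2 + 2*Q (R(Q) = 2*Q + 2 = 2 + 2*Q)
v(G) = -371 + G**2 + G*(2 + 2*G) (v(G) = (G**2 + (2 + 2*G)*G) - 371 = (G**2 + G*(2 + 2*G)) - 371 = -371 + G**2 + G*(2 + 2*G))
sqrt(v(-32) + s) = sqrt((-371 + 2*(-32) + 3*(-32)**2) + 62163) = sqrt((-371 - 64 + 3*1024) + 62163) = sqrt((-371 - 64 + 3072) + 62163) = sqrt(2637 + 62163) = sqrt(64800) = 180*sqrt(2)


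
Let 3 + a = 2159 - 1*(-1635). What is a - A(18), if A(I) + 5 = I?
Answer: 3778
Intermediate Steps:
a = 3791 (a = -3 + (2159 - 1*(-1635)) = -3 + (2159 + 1635) = -3 + 3794 = 3791)
A(I) = -5 + I
a - A(18) = 3791 - (-5 + 18) = 3791 - 1*13 = 3791 - 13 = 3778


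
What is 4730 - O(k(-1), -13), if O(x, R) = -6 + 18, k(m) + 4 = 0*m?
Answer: 4718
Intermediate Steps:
k(m) = -4 (k(m) = -4 + 0*m = -4 + 0 = -4)
O(x, R) = 12
4730 - O(k(-1), -13) = 4730 - 1*12 = 4730 - 12 = 4718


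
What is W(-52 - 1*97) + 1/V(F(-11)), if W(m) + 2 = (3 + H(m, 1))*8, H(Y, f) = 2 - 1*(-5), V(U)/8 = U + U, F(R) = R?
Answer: 13727/176 ≈ 77.994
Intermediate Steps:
V(U) = 16*U (V(U) = 8*(U + U) = 8*(2*U) = 16*U)
H(Y, f) = 7 (H(Y, f) = 2 + 5 = 7)
W(m) = 78 (W(m) = -2 + (3 + 7)*8 = -2 + 10*8 = -2 + 80 = 78)
W(-52 - 1*97) + 1/V(F(-11)) = 78 + 1/(16*(-11)) = 78 + 1/(-176) = 78 - 1/176 = 13727/176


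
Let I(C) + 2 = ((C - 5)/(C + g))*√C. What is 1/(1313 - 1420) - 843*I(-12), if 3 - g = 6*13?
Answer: 180401/107 - 9554*I*√3/29 ≈ 1686.0 - 570.62*I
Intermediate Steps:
g = -75 (g = 3 - 6*13 = 3 - 1*78 = 3 - 78 = -75)
I(C) = -2 + √C*(-5 + C)/(-75 + C) (I(C) = -2 + ((C - 5)/(C - 75))*√C = -2 + ((-5 + C)/(-75 + C))*√C = -2 + √C*(-5 + C)/(-75 + C))
1/(1313 - 1420) - 843*I(-12) = 1/(1313 - 1420) - 843*(150 + (-12)^(3/2) - 10*I*√3 - 2*(-12))/(-75 - 12) = 1/(-107) - 843*(150 - 24*I*√3 - 10*I*√3 + 24)/(-87) = -1/107 - (-281)*(150 - 24*I*√3 - 10*I*√3 + 24)/29 = -1/107 - (-281)*(174 - 34*I*√3)/29 = -1/107 - 843*(-2 + 34*I*√3/87) = -1/107 + (1686 - 9554*I*√3/29) = 180401/107 - 9554*I*√3/29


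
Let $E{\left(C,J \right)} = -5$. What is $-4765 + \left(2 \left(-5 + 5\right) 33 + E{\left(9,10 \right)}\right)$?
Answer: $-4770$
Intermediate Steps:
$-4765 + \left(2 \left(-5 + 5\right) 33 + E{\left(9,10 \right)}\right) = -4765 - \left(5 - 2 \left(-5 + 5\right) 33\right) = -4765 - \left(5 - 2 \cdot 0 \cdot 33\right) = -4765 + \left(0 \cdot 33 - 5\right) = -4765 + \left(0 - 5\right) = -4765 - 5 = -4770$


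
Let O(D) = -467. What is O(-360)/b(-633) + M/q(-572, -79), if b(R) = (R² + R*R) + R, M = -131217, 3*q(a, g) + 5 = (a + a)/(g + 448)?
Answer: 116313990432292/2393426805 ≈ 48597.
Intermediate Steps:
q(a, g) = -5/3 + 2*a/(3*(448 + g)) (q(a, g) = -5/3 + ((a + a)/(g + 448))/3 = -5/3 + ((2*a)/(448 + g))/3 = -5/3 + (2*a/(448 + g))/3 = -5/3 + 2*a/(3*(448 + g)))
b(R) = R + 2*R² (b(R) = (R² + R²) + R = 2*R² + R = R + 2*R²)
O(-360)/b(-633) + M/q(-572, -79) = -467*(-1/(633*(1 + 2*(-633)))) - 131217*3*(448 - 79)/(-2240 - 5*(-79) + 2*(-572)) = -467*(-1/(633*(1 - 1266))) - 131217*1107/(-2240 + 395 - 1144) = -467/((-633*(-1265))) - 131217/((⅓)*(1/369)*(-2989)) = -467/800745 - 131217/(-2989/1107) = -467*1/800745 - 131217*(-1107/2989) = -467/800745 + 145257219/2989 = 116313990432292/2393426805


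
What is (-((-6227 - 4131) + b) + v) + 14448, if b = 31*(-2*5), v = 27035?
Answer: 52151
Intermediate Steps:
b = -310 (b = 31*(-10) = -310)
(-((-6227 - 4131) + b) + v) + 14448 = (-((-6227 - 4131) - 310) + 27035) + 14448 = (-(-10358 - 310) + 27035) + 14448 = (-1*(-10668) + 27035) + 14448 = (10668 + 27035) + 14448 = 37703 + 14448 = 52151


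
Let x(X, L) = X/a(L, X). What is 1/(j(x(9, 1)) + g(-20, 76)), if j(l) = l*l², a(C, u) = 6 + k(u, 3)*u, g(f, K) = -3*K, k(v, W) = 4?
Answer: -2744/625605 ≈ -0.0043862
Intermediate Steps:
a(C, u) = 6 + 4*u
x(X, L) = X/(6 + 4*X)
j(l) = l³
1/(j(x(9, 1)) + g(-20, 76)) = 1/(((½)*9/(3 + 2*9))³ - 3*76) = 1/(((½)*9/(3 + 18))³ - 228) = 1/(((½)*9/21)³ - 228) = 1/(((½)*9*(1/21))³ - 228) = 1/((3/14)³ - 228) = 1/(27/2744 - 228) = 1/(-625605/2744) = -2744/625605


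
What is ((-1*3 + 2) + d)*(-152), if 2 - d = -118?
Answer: -18088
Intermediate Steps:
d = 120 (d = 2 - 1*(-118) = 2 + 118 = 120)
((-1*3 + 2) + d)*(-152) = ((-1*3 + 2) + 120)*(-152) = ((-3 + 2) + 120)*(-152) = (-1 + 120)*(-152) = 119*(-152) = -18088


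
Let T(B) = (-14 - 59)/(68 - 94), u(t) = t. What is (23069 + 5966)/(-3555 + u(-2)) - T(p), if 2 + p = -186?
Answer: -1014571/92482 ≈ -10.970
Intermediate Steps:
p = -188 (p = -2 - 186 = -188)
T(B) = 73/26 (T(B) = -73/(-26) = -73*(-1/26) = 73/26)
(23069 + 5966)/(-3555 + u(-2)) - T(p) = (23069 + 5966)/(-3555 - 2) - 1*73/26 = 29035/(-3557) - 73/26 = 29035*(-1/3557) - 73/26 = -29035/3557 - 73/26 = -1014571/92482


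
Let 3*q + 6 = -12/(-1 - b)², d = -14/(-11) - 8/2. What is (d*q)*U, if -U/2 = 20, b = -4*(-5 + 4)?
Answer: -2592/11 ≈ -235.64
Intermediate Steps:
b = 4 (b = -4*(-1) = 4)
U = -40 (U = -2*20 = -40)
d = -30/11 (d = -14*(-1/11) - 8*½ = 14/11 - 4 = -30/11 ≈ -2.7273)
q = -54/25 (q = -2 + (-12/(-1 - 1*4)²)/3 = -2 + (-12/(-1 - 4)²)/3 = -2 + (-12/((-5)²))/3 = -2 + (-12/25)/3 = -2 + (-12*1/25)/3 = -2 + (⅓)*(-12/25) = -2 - 4/25 = -54/25 ≈ -2.1600)
(d*q)*U = -30/11*(-54/25)*(-40) = (324/55)*(-40) = -2592/11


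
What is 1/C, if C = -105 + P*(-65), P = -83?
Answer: 1/5290 ≈ 0.00018904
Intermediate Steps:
C = 5290 (C = -105 - 83*(-65) = -105 + 5395 = 5290)
1/C = 1/5290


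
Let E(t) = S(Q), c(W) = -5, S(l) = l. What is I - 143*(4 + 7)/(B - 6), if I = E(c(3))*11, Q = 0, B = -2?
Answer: 1573/8 ≈ 196.63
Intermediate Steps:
E(t) = 0
I = 0 (I = 0*11 = 0)
I - 143*(4 + 7)/(B - 6) = 0 - 143*(4 + 7)/(-2 - 6) = 0 - 1573/(-8) = 0 - 1573*(-1)/8 = 0 - 143*(-11/8) = 0 + 1573/8 = 1573/8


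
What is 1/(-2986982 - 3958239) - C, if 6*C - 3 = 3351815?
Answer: -11639558380892/20835663 ≈ -5.5864e+5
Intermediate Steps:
C = 1675909/3 (C = ½ + (⅙)*3351815 = ½ + 3351815/6 = 1675909/3 ≈ 5.5864e+5)
1/(-2986982 - 3958239) - C = 1/(-2986982 - 3958239) - 1*1675909/3 = 1/(-6945221) - 1675909/3 = -1/6945221 - 1675909/3 = -11639558380892/20835663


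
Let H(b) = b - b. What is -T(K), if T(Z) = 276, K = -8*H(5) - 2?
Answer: -276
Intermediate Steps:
H(b) = 0
K = -2 (K = -8*0 - 2 = 0 - 2 = -2)
-T(K) = -1*276 = -276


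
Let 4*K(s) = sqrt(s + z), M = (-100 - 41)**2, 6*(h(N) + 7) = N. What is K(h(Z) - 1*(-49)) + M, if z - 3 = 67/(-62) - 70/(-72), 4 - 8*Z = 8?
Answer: 19881 + sqrt(1550186)/744 ≈ 19883.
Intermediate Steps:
Z = -1/2 (Z = 1/2 - 1/8*8 = 1/2 - 1 = -1/2 ≈ -0.50000)
h(N) = -7 + N/6
M = 19881 (M = (-141)**2 = 19881)
z = 3227/1116 (z = 3 + (67/(-62) - 70/(-72)) = 3 + (67*(-1/62) - 70*(-1/72)) = 3 + (-67/62 + 35/36) = 3 - 121/1116 = 3227/1116 ≈ 2.8916)
K(s) = sqrt(3227/1116 + s)/4 (K(s) = sqrt(s + 3227/1116)/4 = sqrt(3227/1116 + s)/4)
K(h(Z) - 1*(-49)) + M = sqrt(100037 + 34596*((-7 + (1/6)*(-1/2)) - 1*(-49)))/744 + 19881 = sqrt(100037 + 34596*((-7 - 1/12) + 49))/744 + 19881 = sqrt(100037 + 34596*(-85/12 + 49))/744 + 19881 = sqrt(100037 + 34596*(503/12))/744 + 19881 = sqrt(100037 + 1450149)/744 + 19881 = sqrt(1550186)/744 + 19881 = 19881 + sqrt(1550186)/744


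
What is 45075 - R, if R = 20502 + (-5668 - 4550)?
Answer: 34791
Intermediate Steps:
R = 10284 (R = 20502 - 10218 = 10284)
45075 - R = 45075 - 1*10284 = 45075 - 10284 = 34791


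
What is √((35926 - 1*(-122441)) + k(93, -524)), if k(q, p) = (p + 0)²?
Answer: √432943 ≈ 657.98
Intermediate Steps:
k(q, p) = p²
√((35926 - 1*(-122441)) + k(93, -524)) = √((35926 - 1*(-122441)) + (-524)²) = √((35926 + 122441) + 274576) = √(158367 + 274576) = √432943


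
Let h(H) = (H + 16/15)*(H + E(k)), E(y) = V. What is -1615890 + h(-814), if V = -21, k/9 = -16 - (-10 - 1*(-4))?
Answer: -2811272/3 ≈ -9.3709e+5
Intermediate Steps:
k = -90 (k = 9*(-16 - (-10 - 1*(-4))) = 9*(-16 - (-10 + 4)) = 9*(-16 - 1*(-6)) = 9*(-16 + 6) = 9*(-10) = -90)
E(y) = -21
h(H) = (-21 + H)*(16/15 + H) (h(H) = (H + 16/15)*(H - 21) = (H + (1/15)*16)*(-21 + H) = (H + 16/15)*(-21 + H) = (16/15 + H)*(-21 + H) = (-21 + H)*(16/15 + H))
-1615890 + h(-814) = -1615890 + (-112/5 + (-814)**2 - 299/15*(-814)) = -1615890 + (-112/5 + 662596 + 243386/15) = -1615890 + 2036398/3 = -2811272/3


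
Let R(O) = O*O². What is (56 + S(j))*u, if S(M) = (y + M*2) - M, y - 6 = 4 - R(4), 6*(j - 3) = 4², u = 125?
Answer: 2875/3 ≈ 958.33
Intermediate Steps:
R(O) = O³
j = 17/3 (j = 3 + (⅙)*4² = 3 + (⅙)*16 = 3 + 8/3 = 17/3 ≈ 5.6667)
y = -54 (y = 6 + (4 - 1*4³) = 6 + (4 - 1*64) = 6 + (4 - 64) = 6 - 60 = -54)
S(M) = -54 + M (S(M) = (-54 + M*2) - M = (-54 + 2*M) - M = -54 + M)
(56 + S(j))*u = (56 + (-54 + 17/3))*125 = (56 - 145/3)*125 = (23/3)*125 = 2875/3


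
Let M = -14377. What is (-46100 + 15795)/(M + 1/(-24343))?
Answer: 737714615/349979312 ≈ 2.1079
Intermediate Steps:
(-46100 + 15795)/(M + 1/(-24343)) = (-46100 + 15795)/(-14377 + 1/(-24343)) = -30305/(-14377 - 1/24343) = -30305/(-349979312/24343) = -30305*(-24343/349979312) = 737714615/349979312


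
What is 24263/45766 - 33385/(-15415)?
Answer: 380382411/141096578 ≈ 2.6959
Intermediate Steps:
24263/45766 - 33385/(-15415) = 24263*(1/45766) - 33385*(-1/15415) = 24263/45766 + 6677/3083 = 380382411/141096578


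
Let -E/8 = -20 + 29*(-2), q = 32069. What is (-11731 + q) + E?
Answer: 20962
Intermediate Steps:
E = 624 (E = -8*(-20 + 29*(-2)) = -8*(-20 - 58) = -8*(-78) = 624)
(-11731 + q) + E = (-11731 + 32069) + 624 = 20338 + 624 = 20962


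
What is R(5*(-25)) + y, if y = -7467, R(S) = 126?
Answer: -7341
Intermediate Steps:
R(5*(-25)) + y = 126 - 7467 = -7341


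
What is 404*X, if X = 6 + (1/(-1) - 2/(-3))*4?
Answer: 5656/3 ≈ 1885.3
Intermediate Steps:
X = 14/3 (X = 6 + (1*(-1) - 2*(-⅓))*4 = 6 + (-1 + ⅔)*4 = 6 - ⅓*4 = 6 - 4/3 = 14/3 ≈ 4.6667)
404*X = 404*(14/3) = 5656/3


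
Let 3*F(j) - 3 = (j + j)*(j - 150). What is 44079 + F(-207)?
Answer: 93346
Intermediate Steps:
F(j) = 1 + 2*j*(-150 + j)/3 (F(j) = 1 + ((j + j)*(j - 150))/3 = 1 + ((2*j)*(-150 + j))/3 = 1 + (2*j*(-150 + j))/3 = 1 + 2*j*(-150 + j)/3)
44079 + F(-207) = 44079 + (1 - 100*(-207) + (⅔)*(-207)²) = 44079 + (1 + 20700 + (⅔)*42849) = 44079 + (1 + 20700 + 28566) = 44079 + 49267 = 93346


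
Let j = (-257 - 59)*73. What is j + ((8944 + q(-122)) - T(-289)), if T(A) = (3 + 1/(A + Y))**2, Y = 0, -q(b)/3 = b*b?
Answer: -4909780252/83521 ≈ -58785.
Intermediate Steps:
q(b) = -3*b**2 (q(b) = -3*b*b = -3*b**2)
j = -23068 (j = -316*73 = -23068)
T(A) = (3 + 1/A)**2 (T(A) = (3 + 1/(A + 0))**2 = (3 + 1/A)**2)
j + ((8944 + q(-122)) - T(-289)) = -23068 + ((8944 - 3*(-122)**2) - (1 + 3*(-289))**2/(-289)**2) = -23068 + ((8944 - 3*14884) - (1 - 867)**2/83521) = -23068 + ((8944 - 44652) - (-866)**2/83521) = -23068 + (-35708 - 749956/83521) = -23068 - 2983117824/83521 = -4909780252/83521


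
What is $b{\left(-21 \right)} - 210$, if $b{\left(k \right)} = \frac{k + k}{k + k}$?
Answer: $-209$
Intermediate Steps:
$b{\left(k \right)} = 1$ ($b{\left(k \right)} = \frac{2 k}{2 k} = 2 k \frac{1}{2 k} = 1$)
$b{\left(-21 \right)} - 210 = 1 - 210 = -209$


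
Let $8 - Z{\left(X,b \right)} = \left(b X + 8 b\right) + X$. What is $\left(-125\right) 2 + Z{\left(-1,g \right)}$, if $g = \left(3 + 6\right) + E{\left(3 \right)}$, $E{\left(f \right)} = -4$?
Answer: $-276$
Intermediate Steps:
$g = 5$ ($g = \left(3 + 6\right) - 4 = 9 - 4 = 5$)
$Z{\left(X,b \right)} = 8 - X - 8 b - X b$ ($Z{\left(X,b \right)} = 8 - \left(\left(b X + 8 b\right) + X\right) = 8 - \left(\left(X b + 8 b\right) + X\right) = 8 - \left(\left(8 b + X b\right) + X\right) = 8 - \left(X + 8 b + X b\right) = 8 - X - 8 b - X b$)
$\left(-125\right) 2 + Z{\left(-1,g \right)} = \left(-125\right) 2 - \left(31 - 5\right) = -250 + \left(8 + 1 - 40 + 5\right) = -250 - 26 = -276$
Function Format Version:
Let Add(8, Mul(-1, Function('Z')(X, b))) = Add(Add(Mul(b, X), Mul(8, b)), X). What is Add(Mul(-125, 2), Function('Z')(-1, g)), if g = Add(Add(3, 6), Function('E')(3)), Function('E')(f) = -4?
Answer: -276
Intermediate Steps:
g = 5 (g = Add(Add(3, 6), -4) = Add(9, -4) = 5)
Function('Z')(X, b) = Add(8, Mul(-1, X), Mul(-8, b), Mul(-1, X, b)) (Function('Z')(X, b) = Add(8, Mul(-1, Add(Add(Mul(b, X), Mul(8, b)), X))) = Add(8, Mul(-1, Add(Add(Mul(X, b), Mul(8, b)), X))) = Add(8, Mul(-1, Add(Add(Mul(8, b), Mul(X, b)), X))) = Add(8, Mul(-1, Add(X, Mul(8, b), Mul(X, b)))) = Add(8, Add(Mul(-1, X), Mul(-8, b), Mul(-1, X, b))) = Add(8, Mul(-1, X), Mul(-8, b), Mul(-1, X, b)))
Add(Mul(-125, 2), Function('Z')(-1, g)) = Add(Mul(-125, 2), Add(8, Mul(-1, -1), Mul(-8, 5), Mul(-1, -1, 5))) = Add(-250, Add(8, 1, -40, 5)) = Add(-250, -26) = -276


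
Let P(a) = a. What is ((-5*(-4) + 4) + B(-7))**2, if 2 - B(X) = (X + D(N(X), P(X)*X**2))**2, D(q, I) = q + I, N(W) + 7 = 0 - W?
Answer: 14999880676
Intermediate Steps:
N(W) = -7 - W (N(W) = -7 + (0 - W) = -7 - W)
D(q, I) = I + q
B(X) = 2 - (-7 + X**3)**2 (B(X) = 2 - (X + (X*X**2 + (-7 - X)))**2 = 2 - (X + (X**3 + (-7 - X)))**2 = 2 - (X + (-7 + X**3 - X))**2 = 2 - (-7 + X**3)**2)
((-5*(-4) + 4) + B(-7))**2 = ((-5*(-4) + 4) + (2 - (-7 + (-7)**3)**2))**2 = ((20 + 4) + (2 - (-7 - 343)**2))**2 = (24 + (2 - 1*(-350)**2))**2 = (24 + (2 - 1*122500))**2 = (24 + (2 - 122500))**2 = (24 - 122498)**2 = (-122474)**2 = 14999880676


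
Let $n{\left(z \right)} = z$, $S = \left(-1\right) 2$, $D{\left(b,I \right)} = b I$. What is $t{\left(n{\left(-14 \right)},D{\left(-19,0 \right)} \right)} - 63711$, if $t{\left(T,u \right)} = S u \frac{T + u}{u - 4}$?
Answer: $-63711$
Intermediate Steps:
$D{\left(b,I \right)} = I b$
$S = -2$
$t{\left(T,u \right)} = - \frac{2 u \left(T + u\right)}{-4 + u}$ ($t{\left(T,u \right)} = - 2 u \frac{T + u}{u - 4} = - 2 u \frac{T + u}{-4 + u} = - \frac{2 u \left(T + u\right)}{-4 + u}$)
$t{\left(n{\left(-14 \right)},D{\left(-19,0 \right)} \right)} - 63711 = - \frac{2 \cdot 0 \left(-19\right) \left(-14 + 0 \left(-19\right)\right)}{-4 + 0 \left(-19\right)} - 63711 = \left(-2\right) 0 \frac{1}{-4 + 0} \left(-14 + 0\right) - 63711 = \left(-2\right) 0 \frac{1}{-4} \left(-14\right) - 63711 = \left(-2\right) 0 \left(- \frac{1}{4}\right) \left(-14\right) - 63711 = 0 - 63711 = -63711$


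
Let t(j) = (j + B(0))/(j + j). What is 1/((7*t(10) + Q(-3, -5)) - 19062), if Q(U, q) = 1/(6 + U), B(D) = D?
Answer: -6/114349 ≈ -5.2471e-5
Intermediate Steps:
t(j) = 1/2 (t(j) = (j + 0)/(j + j) = j/((2*j)) = j*(1/(2*j)) = 1/2)
1/((7*t(10) + Q(-3, -5)) - 19062) = 1/((7*(1/2) + 1/(6 - 3)) - 19062) = 1/((7/2 + 1/3) - 19062) = 1/(23/6 - 19062) = 1/(-114349/6) = -6/114349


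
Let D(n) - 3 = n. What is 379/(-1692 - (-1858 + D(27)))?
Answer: 379/136 ≈ 2.7868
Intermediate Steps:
D(n) = 3 + n
379/(-1692 - (-1858 + D(27))) = 379/(-1692 - (-1858 + (3 + 27))) = 379/(-1692 - (-1858 + 30)) = 379/(-1692 - 1*(-1828)) = 379/(-1692 + 1828) = 379/136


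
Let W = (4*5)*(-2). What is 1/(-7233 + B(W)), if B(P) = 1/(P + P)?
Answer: -80/578641 ≈ -0.00013826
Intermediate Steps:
W = -40 (W = 20*(-2) = -40)
B(P) = 1/(2*P)
1/(-7233 + B(W)) = 1/(-7233 + (½)/(-40)) = 1/(-7233 + (½)*(-1/40)) = 1/(-7233 - 1/80) = 1/(-578641/80) = -80/578641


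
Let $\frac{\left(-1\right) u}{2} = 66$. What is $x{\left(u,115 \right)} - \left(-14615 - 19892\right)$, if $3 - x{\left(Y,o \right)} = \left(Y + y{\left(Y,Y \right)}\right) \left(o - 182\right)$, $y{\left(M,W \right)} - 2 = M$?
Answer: $16956$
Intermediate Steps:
$u = -132$ ($u = \left(-2\right) 66 = -132$)
$y{\left(M,W \right)} = 2 + M$
$x{\left(Y,o \right)} = 3 - \left(-182 + o\right) \left(2 + 2 Y\right)$ ($x{\left(Y,o \right)} = 3 - \left(Y + \left(2 + Y\right)\right) \left(o - 182\right) = 3 - \left(2 + 2 Y\right) \left(-182 + o\right) = 3 - \left(-182 + o\right) \left(2 + 2 Y\right)$)
$x{\left(u,115 \right)} - \left(-14615 - 19892\right) = \left(367 + 364 \left(-132\right) - \left(-132\right) 115 - 115 \left(2 - 132\right)\right) - \left(-14615 - 19892\right) = \left(367 - 48048 + 15180 - 115 \left(-130\right)\right) - -34507 = \left(367 - 48048 + 15180 + 14950\right) + 34507 = -17551 + 34507 = 16956$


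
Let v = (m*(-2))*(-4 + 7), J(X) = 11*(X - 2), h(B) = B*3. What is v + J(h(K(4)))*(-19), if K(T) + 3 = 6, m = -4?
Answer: -1439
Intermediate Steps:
K(T) = 3 (K(T) = -3 + 6 = 3)
h(B) = 3*B
J(X) = -22 + 11*X (J(X) = 11*(-2 + X) = -22 + 11*X)
v = 24 (v = (-4*(-2))*(-4 + 7) = 8*3 = 24)
v + J(h(K(4)))*(-19) = 24 + (-22 + 11*(3*3))*(-19) = 24 + (-22 + 11*9)*(-19) = 24 + (-22 + 99)*(-19) = 24 + 77*(-19) = 24 - 1463 = -1439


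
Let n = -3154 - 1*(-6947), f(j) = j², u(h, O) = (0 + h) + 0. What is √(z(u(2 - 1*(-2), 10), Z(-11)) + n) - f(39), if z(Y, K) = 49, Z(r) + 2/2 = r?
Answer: -1521 + √3842 ≈ -1459.0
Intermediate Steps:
Z(r) = -1 + r
u(h, O) = h (u(h, O) = h + 0 = h)
n = 3793 (n = -3154 + 6947 = 3793)
√(z(u(2 - 1*(-2), 10), Z(-11)) + n) - f(39) = √(49 + 3793) - 1*39² = √3842 - 1*1521 = √3842 - 1521 = -1521 + √3842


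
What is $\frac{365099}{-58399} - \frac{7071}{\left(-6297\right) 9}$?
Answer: $- \frac{6759438766}{1103215509} \approx -6.127$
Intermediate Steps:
$\frac{365099}{-58399} - \frac{7071}{\left(-6297\right) 9} = 365099 \left(- \frac{1}{58399}\right) - \frac{7071}{-56673} = - \frac{365099}{58399} - - \frac{2357}{18891} = - \frac{365099}{58399} + \frac{2357}{18891} = - \frac{6759438766}{1103215509}$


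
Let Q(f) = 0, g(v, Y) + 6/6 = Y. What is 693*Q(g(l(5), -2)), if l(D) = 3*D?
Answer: 0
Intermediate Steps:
g(v, Y) = -1 + Y
693*Q(g(l(5), -2)) = 693*0 = 0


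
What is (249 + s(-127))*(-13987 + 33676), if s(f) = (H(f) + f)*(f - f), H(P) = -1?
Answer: 4902561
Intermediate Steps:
s(f) = 0 (s(f) = (-1 + f)*(f - f) = (-1 + f)*0 = 0)
(249 + s(-127))*(-13987 + 33676) = (249 + 0)*(-13987 + 33676) = 249*19689 = 4902561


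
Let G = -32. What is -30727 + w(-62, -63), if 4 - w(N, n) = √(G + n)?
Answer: -30723 - I*√95 ≈ -30723.0 - 9.7468*I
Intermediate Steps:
w(N, n) = 4 - √(-32 + n)
-30727 + w(-62, -63) = -30727 + (4 - √(-32 - 63)) = -30727 + (4 - √(-95)) = -30727 + (4 - I*√95) = -30723 - I*√95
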